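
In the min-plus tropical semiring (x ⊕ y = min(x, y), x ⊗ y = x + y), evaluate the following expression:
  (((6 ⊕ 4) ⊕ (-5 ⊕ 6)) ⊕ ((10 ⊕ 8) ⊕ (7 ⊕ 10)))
(((6 ⊕ 4) ⊕ (-5 ⊕ 6)) ⊕ ((10 ⊕ 8) ⊕ (7 ⊕ 10))) = -5

Expand innermost to outermost. Recall ⊕ takes the minimum of its arguments and ⊗ takes their sum. Working out the expression (((6 ⊕ 4) ⊕ (-5 ⊕ 6)) ⊕ ((10 ⊕ 8) ⊕ (7 ⊕ 10))) gives -5.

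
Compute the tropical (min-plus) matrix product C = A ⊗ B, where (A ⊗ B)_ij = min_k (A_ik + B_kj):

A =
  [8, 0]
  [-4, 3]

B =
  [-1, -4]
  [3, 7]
A ⊗ B =
  [3, 4]
  [-5, -8]

Apply the min-plus product entry-by-entry:
  C[0][0] = min over k of (A[0][0] + B[0][0] = 8 + -1 = 7, A[0][1] + B[1][0] = 0 + 3 = 3) = 3 (attained at k = 1)
  C[0][1] = min over k of (A[0][0] + B[0][1] = 8 + -4 = 4, A[0][1] + B[1][1] = 0 + 7 = 7) = 4 (attained at k = 0)
  C[1][0] = min over k of (A[1][0] + B[0][0] = -4 + -1 = -5, A[1][1] + B[1][0] = 3 + 3 = 6) = -5 (attained at k = 0)
  C[1][1] = min over k of (A[1][0] + B[0][1] = -4 + -4 = -8, A[1][1] + B[1][1] = 3 + 7 = 10) = -8 (attained at k = 0)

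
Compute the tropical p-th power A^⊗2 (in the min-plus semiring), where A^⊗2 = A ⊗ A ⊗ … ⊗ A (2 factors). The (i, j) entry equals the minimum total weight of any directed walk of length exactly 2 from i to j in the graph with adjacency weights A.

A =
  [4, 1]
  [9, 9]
A^⊗2 =
  [8, 5]
  [13, 10]

Each entry (A^⊗2)_ij equals the minimum over all length-2 walks i = v_0 → v_1 → … → v_2 = j of Σ_t A[v_t][v_{t+1}]. For example, for (i, j) = (0, 1) we minimise over 2 possible intermediate vertex sequences; the minimum is 5, attained along the walk 0 → 0 → 1.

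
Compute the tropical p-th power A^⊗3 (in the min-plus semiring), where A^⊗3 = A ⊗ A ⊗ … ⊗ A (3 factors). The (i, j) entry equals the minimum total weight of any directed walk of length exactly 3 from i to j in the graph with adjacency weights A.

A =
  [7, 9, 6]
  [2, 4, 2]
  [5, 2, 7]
A^⊗3 =
  [10, 12, 10]
  [6, 8, 6]
  [8, 6, 8]

Each entry (A^⊗3)_ij equals the minimum over all length-3 walks i = v_0 → v_1 → … → v_3 = j of Σ_t A[v_t][v_{t+1}]. For example, for (i, j) = (0, 2) we minimise over 9 possible intermediate vertex sequences; the minimum is 10, attained along the walk 0 → 2 → 1 → 2.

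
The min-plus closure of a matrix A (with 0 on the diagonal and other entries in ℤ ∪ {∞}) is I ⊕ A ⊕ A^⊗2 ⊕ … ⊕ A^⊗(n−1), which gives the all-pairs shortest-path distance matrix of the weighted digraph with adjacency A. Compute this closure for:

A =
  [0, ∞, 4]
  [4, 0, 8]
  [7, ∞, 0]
Closure =
  [0, ∞, 4]
  [4, 0, 8]
  [7, ∞, 0]

This is the Floyd-Warshall all-pairs shortest-path computation. For each intermediate vertex k = 0, 1, …, 2, update dist[i][j] ← min(dist[i][j], dist[i][k] + dist[k][j]). The final matrix gives, for each (i, j), the minimum total weight of any directed path from i to j (possibly empty when i = j).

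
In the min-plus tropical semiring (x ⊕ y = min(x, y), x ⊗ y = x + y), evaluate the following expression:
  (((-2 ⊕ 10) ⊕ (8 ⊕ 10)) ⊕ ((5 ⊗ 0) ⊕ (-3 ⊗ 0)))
(((-2 ⊕ 10) ⊕ (8 ⊕ 10)) ⊕ ((5 ⊗ 0) ⊕ (-3 ⊗ 0))) = -3

Expand innermost to outermost. Recall ⊕ takes the minimum of its arguments and ⊗ takes their sum. Working out the expression (((-2 ⊕ 10) ⊕ (8 ⊕ 10)) ⊕ ((5 ⊗ 0) ⊕ (-3 ⊗ 0))) gives -3.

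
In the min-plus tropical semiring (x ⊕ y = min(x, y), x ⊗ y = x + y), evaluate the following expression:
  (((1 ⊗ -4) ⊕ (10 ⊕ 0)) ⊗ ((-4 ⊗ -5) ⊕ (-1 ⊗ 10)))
(((1 ⊗ -4) ⊕ (10 ⊕ 0)) ⊗ ((-4 ⊗ -5) ⊕ (-1 ⊗ 10))) = -12

Expand innermost to outermost. Recall ⊕ takes the minimum of its arguments and ⊗ takes their sum. Working out the expression (((1 ⊗ -4) ⊕ (10 ⊕ 0)) ⊗ ((-4 ⊗ -5) ⊕ (-1 ⊗ 10))) gives -12.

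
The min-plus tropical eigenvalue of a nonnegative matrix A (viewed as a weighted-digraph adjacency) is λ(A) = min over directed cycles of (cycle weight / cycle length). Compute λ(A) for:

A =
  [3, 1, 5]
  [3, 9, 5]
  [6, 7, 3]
λ(A) = 2

Enumerate directed cycles and compute their means (weight / length). Sample:
  cycle 0 → 0: weight = 3, length = 1, mean = 3/1 ≈ 3.000
  cycle 1 → 1: weight = 9, length = 1, mean = 9/1 ≈ 9.000
  cycle 2 → 2: weight = 3, length = 1, mean = 3/1 ≈ 3.000
  cycle 0 → 1 → 0: weight = 4, length = 2, mean = 4/2 ≈ 2.000
  cycle 0 → 2 → 0: weight = 11, length = 2, mean = 11/2 ≈ 5.500
  cycle 1 → 0 → 1: weight = 4, length = 2, mean = 4/2 ≈ 2.000
Minimum mean = 2.000, attained e.g. along the cycle 0 → 1 → 0 with weight 4 and length 2. So λ(A) = 4/2 = 2.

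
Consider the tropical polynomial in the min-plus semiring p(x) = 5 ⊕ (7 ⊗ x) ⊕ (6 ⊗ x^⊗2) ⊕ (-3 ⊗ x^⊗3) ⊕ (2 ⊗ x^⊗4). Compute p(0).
p(0) = -3

A tropical monomial a ⊗ x^⊗i evaluates to a + i · x. Evaluating each term at x = 0:
  Term 0 contributes 5 + 0 · 0 = 5
  Term 1 contributes 7 + 1 · 0 = 7
  Term 2 contributes 6 + 2 · 0 = 6
  Term 3 contributes -3 + 3 · 0 = -3
  Term 4 contributes 2 + 4 · 0 = 2
p(0) = ⊕ of these = min[5, 7, 6, -3, 2] = -3.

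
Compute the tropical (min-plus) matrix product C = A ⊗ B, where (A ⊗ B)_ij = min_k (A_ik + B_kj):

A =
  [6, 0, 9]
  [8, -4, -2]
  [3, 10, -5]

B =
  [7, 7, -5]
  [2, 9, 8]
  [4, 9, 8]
A ⊗ B =
  [2, 9, 1]
  [-2, 5, 3]
  [-1, 4, -2]

Apply the min-plus product entry-by-entry:
  C[0][0] = min over k of (A[0][0] + B[0][0] = 6 + 7 = 13, A[0][1] + B[1][0] = 0 + 2 = 2, A[0][2] + B[2][0] = 9 + 4 = 13) = 2 (attained at k = 1)
  C[0][1] = min over k of (A[0][0] + B[0][1] = 6 + 7 = 13, A[0][1] + B[1][1] = 0 + 9 = 9, A[0][2] + B[2][1] = 9 + 9 = 18) = 9 (attained at k = 1)
  C[0][2] = min over k of (A[0][0] + B[0][2] = 6 + -5 = 1, A[0][1] + B[1][2] = 0 + 8 = 8, A[0][2] + B[2][2] = 9 + 8 = 17) = 1 (attained at k = 0)
  C[1][0] = min over k of (A[1][0] + B[0][0] = 8 + 7 = 15, A[1][1] + B[1][0] = -4 + 2 = -2, A[1][2] + B[2][0] = -2 + 4 = 2) = -2 (attained at k = 1)
  C[1][1] = min over k of (A[1][0] + B[0][1] = 8 + 7 = 15, A[1][1] + B[1][1] = -4 + 9 = 5, A[1][2] + B[2][1] = -2 + 9 = 7) = 5 (attained at k = 1)
  C[1][2] = min over k of (A[1][0] + B[0][2] = 8 + -5 = 3, A[1][1] + B[1][2] = -4 + 8 = 4, A[1][2] + B[2][2] = -2 + 8 = 6) = 3 (attained at k = 0)
  C[2][0] = min over k of (A[2][0] + B[0][0] = 3 + 7 = 10, A[2][1] + B[1][0] = 10 + 2 = 12, A[2][2] + B[2][0] = -5 + 4 = -1) = -1 (attained at k = 2)
  C[2][1] = min over k of (A[2][0] + B[0][1] = 3 + 7 = 10, A[2][1] + B[1][1] = 10 + 9 = 19, A[2][2] + B[2][1] = -5 + 9 = 4) = 4 (attained at k = 2)
  C[2][2] = min over k of (A[2][0] + B[0][2] = 3 + -5 = -2, A[2][1] + B[1][2] = 10 + 8 = 18, A[2][2] + B[2][2] = -5 + 8 = 3) = -2 (attained at k = 0)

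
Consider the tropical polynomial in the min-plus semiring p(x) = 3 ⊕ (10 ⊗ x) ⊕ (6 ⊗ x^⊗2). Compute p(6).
p(6) = 3

A tropical monomial a ⊗ x^⊗i evaluates to a + i · x. Evaluating each term at x = 6:
  Term 0 contributes 3 + 0 · 6 = 3
  Term 1 contributes 10 + 1 · 6 = 16
  Term 2 contributes 6 + 2 · 6 = 18
p(6) = ⊕ of these = min[3, 16, 18] = 3.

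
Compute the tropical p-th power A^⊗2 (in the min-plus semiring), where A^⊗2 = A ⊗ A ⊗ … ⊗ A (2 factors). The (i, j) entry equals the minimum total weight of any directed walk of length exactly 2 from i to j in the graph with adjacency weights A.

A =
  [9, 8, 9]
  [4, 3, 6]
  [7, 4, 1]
A^⊗2 =
  [12, 11, 10]
  [7, 6, 7]
  [8, 5, 2]

Each entry (A^⊗2)_ij equals the minimum over all length-2 walks i = v_0 → v_1 → … → v_2 = j of Σ_t A[v_t][v_{t+1}]. For example, for (i, j) = (0, 2) we minimise over 3 possible intermediate vertex sequences; the minimum is 10, attained along the walk 0 → 2 → 2.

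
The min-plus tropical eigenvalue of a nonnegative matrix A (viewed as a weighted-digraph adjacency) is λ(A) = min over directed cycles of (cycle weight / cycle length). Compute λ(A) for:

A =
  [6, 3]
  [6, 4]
λ(A) = 4

Enumerate directed cycles and compute their means (weight / length). Sample:
  cycle 0 → 0: weight = 6, length = 1, mean = 6/1 ≈ 6.000
  cycle 1 → 1: weight = 4, length = 1, mean = 4/1 ≈ 4.000
  cycle 0 → 1 → 0: weight = 9, length = 2, mean = 9/2 ≈ 4.500
  cycle 1 → 0 → 1: weight = 9, length = 2, mean = 9/2 ≈ 4.500
Minimum mean = 4.000, attained e.g. along the cycle 1 → 1 with weight 4 and length 1. So λ(A) = 4/1 = 4.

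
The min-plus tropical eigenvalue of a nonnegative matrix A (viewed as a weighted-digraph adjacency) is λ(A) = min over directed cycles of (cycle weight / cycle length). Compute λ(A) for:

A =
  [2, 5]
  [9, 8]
λ(A) = 2

Enumerate directed cycles and compute their means (weight / length). Sample:
  cycle 0 → 0: weight = 2, length = 1, mean = 2/1 ≈ 2.000
  cycle 1 → 1: weight = 8, length = 1, mean = 8/1 ≈ 8.000
  cycle 0 → 1 → 0: weight = 14, length = 2, mean = 14/2 ≈ 7.000
  cycle 1 → 0 → 1: weight = 14, length = 2, mean = 14/2 ≈ 7.000
Minimum mean = 2.000, attained e.g. along the cycle 0 → 0 with weight 2 and length 1. So λ(A) = 2/1 = 2.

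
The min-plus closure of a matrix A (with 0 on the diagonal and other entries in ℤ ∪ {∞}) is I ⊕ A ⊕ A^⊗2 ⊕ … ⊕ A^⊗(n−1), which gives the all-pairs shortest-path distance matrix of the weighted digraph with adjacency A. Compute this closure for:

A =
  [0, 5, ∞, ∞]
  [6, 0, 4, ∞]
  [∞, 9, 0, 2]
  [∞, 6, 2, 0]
Closure =
  [0, 5, 9, 11]
  [6, 0, 4, 6]
  [14, 8, 0, 2]
  [12, 6, 2, 0]

This is the Floyd-Warshall all-pairs shortest-path computation. For each intermediate vertex k = 0, 1, …, 3, update dist[i][j] ← min(dist[i][j], dist[i][k] + dist[k][j]). The final matrix gives, for each (i, j), the minimum total weight of any directed path from i to j (possibly empty when i = j).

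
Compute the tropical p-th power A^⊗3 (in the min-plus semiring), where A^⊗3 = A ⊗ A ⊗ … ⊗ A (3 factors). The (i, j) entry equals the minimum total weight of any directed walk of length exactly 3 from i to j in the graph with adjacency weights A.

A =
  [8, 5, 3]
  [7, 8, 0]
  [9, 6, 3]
A^⊗3 =
  [14, 11, 8]
  [12, 9, 6]
  [15, 12, 9]

Each entry (A^⊗3)_ij equals the minimum over all length-3 walks i = v_0 → v_1 → … → v_3 = j of Σ_t A[v_t][v_{t+1}]. For example, for (i, j) = (0, 2) we minimise over 9 possible intermediate vertex sequences; the minimum is 8, attained along the walk 0 → 1 → 2 → 2.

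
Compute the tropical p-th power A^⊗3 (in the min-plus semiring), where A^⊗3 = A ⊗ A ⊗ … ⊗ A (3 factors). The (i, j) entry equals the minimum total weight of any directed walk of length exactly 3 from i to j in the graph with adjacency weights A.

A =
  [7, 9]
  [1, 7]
A^⊗3 =
  [17, 19]
  [11, 17]

Each entry (A^⊗3)_ij equals the minimum over all length-3 walks i = v_0 → v_1 → … → v_3 = j of Σ_t A[v_t][v_{t+1}]. For example, for (i, j) = (0, 1) we minimise over 4 possible intermediate vertex sequences; the minimum is 19, attained along the walk 0 → 1 → 0 → 1.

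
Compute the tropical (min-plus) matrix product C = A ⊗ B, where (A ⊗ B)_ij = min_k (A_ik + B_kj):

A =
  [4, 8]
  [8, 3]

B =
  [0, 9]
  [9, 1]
A ⊗ B =
  [4, 9]
  [8, 4]

Apply the min-plus product entry-by-entry:
  C[0][0] = min over k of (A[0][0] + B[0][0] = 4 + 0 = 4, A[0][1] + B[1][0] = 8 + 9 = 17) = 4 (attained at k = 0)
  C[0][1] = min over k of (A[0][0] + B[0][1] = 4 + 9 = 13, A[0][1] + B[1][1] = 8 + 1 = 9) = 9 (attained at k = 1)
  C[1][0] = min over k of (A[1][0] + B[0][0] = 8 + 0 = 8, A[1][1] + B[1][0] = 3 + 9 = 12) = 8 (attained at k = 0)
  C[1][1] = min over k of (A[1][0] + B[0][1] = 8 + 9 = 17, A[1][1] + B[1][1] = 3 + 1 = 4) = 4 (attained at k = 1)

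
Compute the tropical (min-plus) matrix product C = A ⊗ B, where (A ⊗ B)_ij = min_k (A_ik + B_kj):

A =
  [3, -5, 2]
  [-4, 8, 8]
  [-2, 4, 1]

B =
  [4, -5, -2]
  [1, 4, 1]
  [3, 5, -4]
A ⊗ B =
  [-4, -2, -4]
  [0, -9, -6]
  [2, -7, -4]

Apply the min-plus product entry-by-entry:
  C[0][0] = min over k of (A[0][0] + B[0][0] = 3 + 4 = 7, A[0][1] + B[1][0] = -5 + 1 = -4, A[0][2] + B[2][0] = 2 + 3 = 5) = -4 (attained at k = 1)
  C[0][1] = min over k of (A[0][0] + B[0][1] = 3 + -5 = -2, A[0][1] + B[1][1] = -5 + 4 = -1, A[0][2] + B[2][1] = 2 + 5 = 7) = -2 (attained at k = 0)
  C[0][2] = min over k of (A[0][0] + B[0][2] = 3 + -2 = 1, A[0][1] + B[1][2] = -5 + 1 = -4, A[0][2] + B[2][2] = 2 + -4 = -2) = -4 (attained at k = 1)
  C[1][0] = min over k of (A[1][0] + B[0][0] = -4 + 4 = 0, A[1][1] + B[1][0] = 8 + 1 = 9, A[1][2] + B[2][0] = 8 + 3 = 11) = 0 (attained at k = 0)
  C[1][1] = min over k of (A[1][0] + B[0][1] = -4 + -5 = -9, A[1][1] + B[1][1] = 8 + 4 = 12, A[1][2] + B[2][1] = 8 + 5 = 13) = -9 (attained at k = 0)
  C[1][2] = min over k of (A[1][0] + B[0][2] = -4 + -2 = -6, A[1][1] + B[1][2] = 8 + 1 = 9, A[1][2] + B[2][2] = 8 + -4 = 4) = -6 (attained at k = 0)
  C[2][0] = min over k of (A[2][0] + B[0][0] = -2 + 4 = 2, A[2][1] + B[1][0] = 4 + 1 = 5, A[2][2] + B[2][0] = 1 + 3 = 4) = 2 (attained at k = 0)
  C[2][1] = min over k of (A[2][0] + B[0][1] = -2 + -5 = -7, A[2][1] + B[1][1] = 4 + 4 = 8, A[2][2] + B[2][1] = 1 + 5 = 6) = -7 (attained at k = 0)
  C[2][2] = min over k of (A[2][0] + B[0][2] = -2 + -2 = -4, A[2][1] + B[1][2] = 4 + 1 = 5, A[2][2] + B[2][2] = 1 + -4 = -3) = -4 (attained at k = 0)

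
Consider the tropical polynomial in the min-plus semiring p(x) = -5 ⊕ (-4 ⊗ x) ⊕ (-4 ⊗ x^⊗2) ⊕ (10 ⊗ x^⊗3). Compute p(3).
p(3) = -5

A tropical monomial a ⊗ x^⊗i evaluates to a + i · x. Evaluating each term at x = 3:
  Term 0 contributes -5 + 0 · 3 = -5
  Term 1 contributes -4 + 1 · 3 = -1
  Term 2 contributes -4 + 2 · 3 = 2
  Term 3 contributes 10 + 3 · 3 = 19
p(3) = ⊕ of these = min[-5, -1, 2, 19] = -5.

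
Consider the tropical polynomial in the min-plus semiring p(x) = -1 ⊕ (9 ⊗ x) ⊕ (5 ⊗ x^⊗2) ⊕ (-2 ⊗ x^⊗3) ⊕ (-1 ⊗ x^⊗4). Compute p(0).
p(0) = -2

A tropical monomial a ⊗ x^⊗i evaluates to a + i · x. Evaluating each term at x = 0:
  Term 0 contributes -1 + 0 · 0 = -1
  Term 1 contributes 9 + 1 · 0 = 9
  Term 2 contributes 5 + 2 · 0 = 5
  Term 3 contributes -2 + 3 · 0 = -2
  Term 4 contributes -1 + 4 · 0 = -1
p(0) = ⊕ of these = min[-1, 9, 5, -2, -1] = -2.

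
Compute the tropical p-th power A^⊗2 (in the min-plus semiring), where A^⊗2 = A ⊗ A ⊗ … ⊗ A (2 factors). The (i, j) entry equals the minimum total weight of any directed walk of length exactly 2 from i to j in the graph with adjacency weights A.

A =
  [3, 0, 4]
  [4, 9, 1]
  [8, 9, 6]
A^⊗2 =
  [4, 3, 1]
  [7, 4, 7]
  [11, 8, 10]

Each entry (A^⊗2)_ij equals the minimum over all length-2 walks i = v_0 → v_1 → … → v_2 = j of Σ_t A[v_t][v_{t+1}]. For example, for (i, j) = (0, 2) we minimise over 3 possible intermediate vertex sequences; the minimum is 1, attained along the walk 0 → 1 → 2.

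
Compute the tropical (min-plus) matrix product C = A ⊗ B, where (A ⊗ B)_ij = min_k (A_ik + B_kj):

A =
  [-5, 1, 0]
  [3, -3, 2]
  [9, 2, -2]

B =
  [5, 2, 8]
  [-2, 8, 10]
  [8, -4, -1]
A ⊗ B =
  [-1, -4, -1]
  [-5, -2, 1]
  [0, -6, -3]

Apply the min-plus product entry-by-entry:
  C[0][0] = min over k of (A[0][0] + B[0][0] = -5 + 5 = 0, A[0][1] + B[1][0] = 1 + -2 = -1, A[0][2] + B[2][0] = 0 + 8 = 8) = -1 (attained at k = 1)
  C[0][1] = min over k of (A[0][0] + B[0][1] = -5 + 2 = -3, A[0][1] + B[1][1] = 1 + 8 = 9, A[0][2] + B[2][1] = 0 + -4 = -4) = -4 (attained at k = 2)
  C[0][2] = min over k of (A[0][0] + B[0][2] = -5 + 8 = 3, A[0][1] + B[1][2] = 1 + 10 = 11, A[0][2] + B[2][2] = 0 + -1 = -1) = -1 (attained at k = 2)
  C[1][0] = min over k of (A[1][0] + B[0][0] = 3 + 5 = 8, A[1][1] + B[1][0] = -3 + -2 = -5, A[1][2] + B[2][0] = 2 + 8 = 10) = -5 (attained at k = 1)
  C[1][1] = min over k of (A[1][0] + B[0][1] = 3 + 2 = 5, A[1][1] + B[1][1] = -3 + 8 = 5, A[1][2] + B[2][1] = 2 + -4 = -2) = -2 (attained at k = 2)
  C[1][2] = min over k of (A[1][0] + B[0][2] = 3 + 8 = 11, A[1][1] + B[1][2] = -3 + 10 = 7, A[1][2] + B[2][2] = 2 + -1 = 1) = 1 (attained at k = 2)
  C[2][0] = min over k of (A[2][0] + B[0][0] = 9 + 5 = 14, A[2][1] + B[1][0] = 2 + -2 = 0, A[2][2] + B[2][0] = -2 + 8 = 6) = 0 (attained at k = 1)
  C[2][1] = min over k of (A[2][0] + B[0][1] = 9 + 2 = 11, A[2][1] + B[1][1] = 2 + 8 = 10, A[2][2] + B[2][1] = -2 + -4 = -6) = -6 (attained at k = 2)
  C[2][2] = min over k of (A[2][0] + B[0][2] = 9 + 8 = 17, A[2][1] + B[1][2] = 2 + 10 = 12, A[2][2] + B[2][2] = -2 + -1 = -3) = -3 (attained at k = 2)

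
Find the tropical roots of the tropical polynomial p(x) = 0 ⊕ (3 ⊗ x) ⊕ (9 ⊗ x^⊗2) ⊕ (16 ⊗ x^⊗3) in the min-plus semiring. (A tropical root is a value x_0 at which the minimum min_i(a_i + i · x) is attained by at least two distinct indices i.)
Roots: {-7, -6, -3}

Each tropical root is a break point of the lower envelope of the lines y = a_i + i · x (there are 4 lines, with slopes 0, 1, ..., 3). Only the lines that attain the minimum somewhere contribute to roots; other lines are dominated. Here the surviving (envelope) indices are i = 3, i = 2, i = 1, i = 0.
Intersections between consecutive envelope lines give the roots: for adjacent envelope indices i < j the intersection is x = (a_i − a_j) / (j − i). Reading off the sorted break points: {-7, -6, -3}.
Verification: at each break x_0, at least two indices attain the minimum of min_i(a_i + i · x_0).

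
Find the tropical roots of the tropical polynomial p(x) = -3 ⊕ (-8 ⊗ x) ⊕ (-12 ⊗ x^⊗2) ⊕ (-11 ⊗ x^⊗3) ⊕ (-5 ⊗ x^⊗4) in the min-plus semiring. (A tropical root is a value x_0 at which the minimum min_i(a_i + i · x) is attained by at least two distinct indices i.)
Roots: {-6, -1, 4, 5}

Each tropical root is a break point of the lower envelope of the lines y = a_i + i · x (there are 5 lines, with slopes 0, 1, ..., 4). Only the lines that attain the minimum somewhere contribute to roots; other lines are dominated. Here the surviving (envelope) indices are i = 4, i = 3, i = 2, i = 1, i = 0.
Intersections between consecutive envelope lines give the roots: for adjacent envelope indices i < j the intersection is x = (a_i − a_j) / (j − i). Reading off the sorted break points: {-6, -1, 4, 5}.
Verification: at each break x_0, at least two indices attain the minimum of min_i(a_i + i · x_0).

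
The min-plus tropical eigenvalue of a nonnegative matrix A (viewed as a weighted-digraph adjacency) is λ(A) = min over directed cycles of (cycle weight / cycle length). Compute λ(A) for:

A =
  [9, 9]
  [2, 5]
λ(A) = 5

Enumerate directed cycles and compute their means (weight / length). Sample:
  cycle 0 → 0: weight = 9, length = 1, mean = 9/1 ≈ 9.000
  cycle 1 → 1: weight = 5, length = 1, mean = 5/1 ≈ 5.000
  cycle 0 → 1 → 0: weight = 11, length = 2, mean = 11/2 ≈ 5.500
  cycle 1 → 0 → 1: weight = 11, length = 2, mean = 11/2 ≈ 5.500
Minimum mean = 5.000, attained e.g. along the cycle 1 → 1 with weight 5 and length 1. So λ(A) = 5/1 = 5.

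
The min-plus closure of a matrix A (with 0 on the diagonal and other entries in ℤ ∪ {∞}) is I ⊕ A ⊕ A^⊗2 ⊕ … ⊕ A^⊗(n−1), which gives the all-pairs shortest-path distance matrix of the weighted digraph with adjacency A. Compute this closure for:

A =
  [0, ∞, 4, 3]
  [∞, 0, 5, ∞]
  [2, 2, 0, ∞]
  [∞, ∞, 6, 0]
Closure =
  [0, 6, 4, 3]
  [7, 0, 5, 10]
  [2, 2, 0, 5]
  [8, 8, 6, 0]

This is the Floyd-Warshall all-pairs shortest-path computation. For each intermediate vertex k = 0, 1, …, 3, update dist[i][j] ← min(dist[i][j], dist[i][k] + dist[k][j]). The final matrix gives, for each (i, j), the minimum total weight of any directed path from i to j (possibly empty when i = j).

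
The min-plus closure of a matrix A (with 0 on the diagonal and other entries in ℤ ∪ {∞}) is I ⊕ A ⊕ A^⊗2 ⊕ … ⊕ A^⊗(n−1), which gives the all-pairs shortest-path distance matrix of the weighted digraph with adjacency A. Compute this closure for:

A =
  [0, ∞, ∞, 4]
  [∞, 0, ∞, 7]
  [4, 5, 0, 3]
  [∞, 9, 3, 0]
Closure =
  [0, 12, 7, 4]
  [14, 0, 10, 7]
  [4, 5, 0, 3]
  [7, 8, 3, 0]

This is the Floyd-Warshall all-pairs shortest-path computation. For each intermediate vertex k = 0, 1, …, 3, update dist[i][j] ← min(dist[i][j], dist[i][k] + dist[k][j]). The final matrix gives, for each (i, j), the minimum total weight of any directed path from i to j (possibly empty when i = j).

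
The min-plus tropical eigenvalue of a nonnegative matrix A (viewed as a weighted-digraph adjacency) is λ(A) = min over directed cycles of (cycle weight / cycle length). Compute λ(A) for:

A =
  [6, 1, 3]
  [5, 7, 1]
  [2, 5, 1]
λ(A) = 1

Enumerate directed cycles and compute their means (weight / length). Sample:
  cycle 0 → 0: weight = 6, length = 1, mean = 6/1 ≈ 6.000
  cycle 1 → 1: weight = 7, length = 1, mean = 7/1 ≈ 7.000
  cycle 2 → 2: weight = 1, length = 1, mean = 1/1 ≈ 1.000
  cycle 0 → 1 → 0: weight = 6, length = 2, mean = 6/2 ≈ 3.000
  cycle 0 → 2 → 0: weight = 5, length = 2, mean = 5/2 ≈ 2.500
  cycle 1 → 0 → 1: weight = 6, length = 2, mean = 6/2 ≈ 3.000
Minimum mean = 1.000, attained e.g. along the cycle 2 → 2 with weight 1 and length 1. So λ(A) = 1/1 = 1.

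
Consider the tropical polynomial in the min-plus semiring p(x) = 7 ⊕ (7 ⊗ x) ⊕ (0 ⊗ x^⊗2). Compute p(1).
p(1) = 2

A tropical monomial a ⊗ x^⊗i evaluates to a + i · x. Evaluating each term at x = 1:
  Term 0 contributes 7 + 0 · 1 = 7
  Term 1 contributes 7 + 1 · 1 = 8
  Term 2 contributes 0 + 2 · 1 = 2
p(1) = ⊕ of these = min[7, 8, 2] = 2.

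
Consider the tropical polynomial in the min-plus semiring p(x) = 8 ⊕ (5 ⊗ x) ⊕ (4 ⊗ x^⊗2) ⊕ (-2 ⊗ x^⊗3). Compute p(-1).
p(-1) = -5

A tropical monomial a ⊗ x^⊗i evaluates to a + i · x. Evaluating each term at x = -1:
  Term 0 contributes 8 + 0 · -1 = 8
  Term 1 contributes 5 + 1 · -1 = 4
  Term 2 contributes 4 + 2 · -1 = 2
  Term 3 contributes -2 + 3 · -1 = -5
p(-1) = ⊕ of these = min[8, 4, 2, -5] = -5.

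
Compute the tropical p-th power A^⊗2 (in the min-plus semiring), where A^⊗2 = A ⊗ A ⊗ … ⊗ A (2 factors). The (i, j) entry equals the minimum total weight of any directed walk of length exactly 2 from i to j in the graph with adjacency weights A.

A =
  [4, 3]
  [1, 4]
A^⊗2 =
  [4, 7]
  [5, 4]

Each entry (A^⊗2)_ij equals the minimum over all length-2 walks i = v_0 → v_1 → … → v_2 = j of Σ_t A[v_t][v_{t+1}]. For example, for (i, j) = (0, 1) we minimise over 2 possible intermediate vertex sequences; the minimum is 7, attained along the walk 0 → 0 → 1.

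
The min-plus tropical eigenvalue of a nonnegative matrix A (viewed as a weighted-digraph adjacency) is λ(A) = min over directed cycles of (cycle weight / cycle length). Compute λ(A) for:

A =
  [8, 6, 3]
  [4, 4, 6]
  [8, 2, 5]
λ(A) = 3

Enumerate directed cycles and compute their means (weight / length). Sample:
  cycle 0 → 0: weight = 8, length = 1, mean = 8/1 ≈ 8.000
  cycle 1 → 1: weight = 4, length = 1, mean = 4/1 ≈ 4.000
  cycle 2 → 2: weight = 5, length = 1, mean = 5/1 ≈ 5.000
  cycle 0 → 1 → 0: weight = 10, length = 2, mean = 10/2 ≈ 5.000
  cycle 0 → 2 → 0: weight = 11, length = 2, mean = 11/2 ≈ 5.500
  cycle 1 → 0 → 1: weight = 10, length = 2, mean = 10/2 ≈ 5.000
Minimum mean = 3.000, attained e.g. along the cycle 0 → 2 → 1 → 0 with weight 9 and length 3. So λ(A) = 9/3 = 3.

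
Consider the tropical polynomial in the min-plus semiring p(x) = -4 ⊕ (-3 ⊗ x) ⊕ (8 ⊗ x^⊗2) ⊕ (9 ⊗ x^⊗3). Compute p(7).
p(7) = -4

A tropical monomial a ⊗ x^⊗i evaluates to a + i · x. Evaluating each term at x = 7:
  Term 0 contributes -4 + 0 · 7 = -4
  Term 1 contributes -3 + 1 · 7 = 4
  Term 2 contributes 8 + 2 · 7 = 22
  Term 3 contributes 9 + 3 · 7 = 30
p(7) = ⊕ of these = min[-4, 4, 22, 30] = -4.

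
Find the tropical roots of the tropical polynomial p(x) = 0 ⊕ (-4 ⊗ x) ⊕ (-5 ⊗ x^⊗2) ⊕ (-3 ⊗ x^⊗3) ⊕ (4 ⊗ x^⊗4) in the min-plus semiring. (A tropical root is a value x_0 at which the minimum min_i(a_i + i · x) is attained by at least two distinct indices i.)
Roots: {-7, -2, 1, 4}

Each tropical root is a break point of the lower envelope of the lines y = a_i + i · x (there are 5 lines, with slopes 0, 1, ..., 4). Only the lines that attain the minimum somewhere contribute to roots; other lines are dominated. Here the surviving (envelope) indices are i = 4, i = 3, i = 2, i = 1, i = 0.
Intersections between consecutive envelope lines give the roots: for adjacent envelope indices i < j the intersection is x = (a_i − a_j) / (j − i). Reading off the sorted break points: {-7, -2, 1, 4}.
Verification: at each break x_0, at least two indices attain the minimum of min_i(a_i + i · x_0).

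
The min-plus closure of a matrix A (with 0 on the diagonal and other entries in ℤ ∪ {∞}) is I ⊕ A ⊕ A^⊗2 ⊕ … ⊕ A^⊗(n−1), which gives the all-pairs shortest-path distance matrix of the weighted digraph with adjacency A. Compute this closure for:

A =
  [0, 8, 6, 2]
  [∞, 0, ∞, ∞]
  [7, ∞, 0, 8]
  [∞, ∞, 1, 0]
Closure =
  [0, 8, 3, 2]
  [∞, 0, ∞, ∞]
  [7, 15, 0, 8]
  [8, 16, 1, 0]

This is the Floyd-Warshall all-pairs shortest-path computation. For each intermediate vertex k = 0, 1, …, 3, update dist[i][j] ← min(dist[i][j], dist[i][k] + dist[k][j]). The final matrix gives, for each (i, j), the minimum total weight of any directed path from i to j (possibly empty when i = j).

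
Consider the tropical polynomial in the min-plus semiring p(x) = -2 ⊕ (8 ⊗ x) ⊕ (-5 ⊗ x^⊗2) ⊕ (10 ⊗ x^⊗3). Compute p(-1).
p(-1) = -7

A tropical monomial a ⊗ x^⊗i evaluates to a + i · x. Evaluating each term at x = -1:
  Term 0 contributes -2 + 0 · -1 = -2
  Term 1 contributes 8 + 1 · -1 = 7
  Term 2 contributes -5 + 2 · -1 = -7
  Term 3 contributes 10 + 3 · -1 = 7
p(-1) = ⊕ of these = min[-2, 7, -7, 7] = -7.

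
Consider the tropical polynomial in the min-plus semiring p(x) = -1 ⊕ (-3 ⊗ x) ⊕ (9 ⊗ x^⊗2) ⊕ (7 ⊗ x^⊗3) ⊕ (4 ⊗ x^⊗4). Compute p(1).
p(1) = -2

A tropical monomial a ⊗ x^⊗i evaluates to a + i · x. Evaluating each term at x = 1:
  Term 0 contributes -1 + 0 · 1 = -1
  Term 1 contributes -3 + 1 · 1 = -2
  Term 2 contributes 9 + 2 · 1 = 11
  Term 3 contributes 7 + 3 · 1 = 10
  Term 4 contributes 4 + 4 · 1 = 8
p(1) = ⊕ of these = min[-1, -2, 11, 10, 8] = -2.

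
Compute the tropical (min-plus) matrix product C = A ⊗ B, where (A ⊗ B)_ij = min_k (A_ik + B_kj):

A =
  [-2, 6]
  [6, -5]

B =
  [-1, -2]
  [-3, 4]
A ⊗ B =
  [-3, -4]
  [-8, -1]

Apply the min-plus product entry-by-entry:
  C[0][0] = min over k of (A[0][0] + B[0][0] = -2 + -1 = -3, A[0][1] + B[1][0] = 6 + -3 = 3) = -3 (attained at k = 0)
  C[0][1] = min over k of (A[0][0] + B[0][1] = -2 + -2 = -4, A[0][1] + B[1][1] = 6 + 4 = 10) = -4 (attained at k = 0)
  C[1][0] = min over k of (A[1][0] + B[0][0] = 6 + -1 = 5, A[1][1] + B[1][0] = -5 + -3 = -8) = -8 (attained at k = 1)
  C[1][1] = min over k of (A[1][0] + B[0][1] = 6 + -2 = 4, A[1][1] + B[1][1] = -5 + 4 = -1) = -1 (attained at k = 1)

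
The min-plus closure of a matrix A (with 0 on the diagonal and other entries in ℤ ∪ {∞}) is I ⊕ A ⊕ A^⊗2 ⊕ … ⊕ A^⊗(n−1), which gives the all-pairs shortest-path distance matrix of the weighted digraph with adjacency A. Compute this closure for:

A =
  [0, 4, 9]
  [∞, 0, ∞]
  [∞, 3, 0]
Closure =
  [0, 4, 9]
  [∞, 0, ∞]
  [∞, 3, 0]

This is the Floyd-Warshall all-pairs shortest-path computation. For each intermediate vertex k = 0, 1, …, 2, update dist[i][j] ← min(dist[i][j], dist[i][k] + dist[k][j]). The final matrix gives, for each (i, j), the minimum total weight of any directed path from i to j (possibly empty when i = j).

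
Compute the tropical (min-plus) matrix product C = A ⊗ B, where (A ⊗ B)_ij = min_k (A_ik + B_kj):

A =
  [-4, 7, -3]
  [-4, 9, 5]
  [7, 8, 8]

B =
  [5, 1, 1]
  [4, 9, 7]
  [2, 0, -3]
A ⊗ B =
  [-1, -3, -6]
  [1, -3, -3]
  [10, 8, 5]

Apply the min-plus product entry-by-entry:
  C[0][0] = min over k of (A[0][0] + B[0][0] = -4 + 5 = 1, A[0][1] + B[1][0] = 7 + 4 = 11, A[0][2] + B[2][0] = -3 + 2 = -1) = -1 (attained at k = 2)
  C[0][1] = min over k of (A[0][0] + B[0][1] = -4 + 1 = -3, A[0][1] + B[1][1] = 7 + 9 = 16, A[0][2] + B[2][1] = -3 + 0 = -3) = -3 (attained at k = 0)
  C[0][2] = min over k of (A[0][0] + B[0][2] = -4 + 1 = -3, A[0][1] + B[1][2] = 7 + 7 = 14, A[0][2] + B[2][2] = -3 + -3 = -6) = -6 (attained at k = 2)
  C[1][0] = min over k of (A[1][0] + B[0][0] = -4 + 5 = 1, A[1][1] + B[1][0] = 9 + 4 = 13, A[1][2] + B[2][0] = 5 + 2 = 7) = 1 (attained at k = 0)
  C[1][1] = min over k of (A[1][0] + B[0][1] = -4 + 1 = -3, A[1][1] + B[1][1] = 9 + 9 = 18, A[1][2] + B[2][1] = 5 + 0 = 5) = -3 (attained at k = 0)
  C[1][2] = min over k of (A[1][0] + B[0][2] = -4 + 1 = -3, A[1][1] + B[1][2] = 9 + 7 = 16, A[1][2] + B[2][2] = 5 + -3 = 2) = -3 (attained at k = 0)
  C[2][0] = min over k of (A[2][0] + B[0][0] = 7 + 5 = 12, A[2][1] + B[1][0] = 8 + 4 = 12, A[2][2] + B[2][0] = 8 + 2 = 10) = 10 (attained at k = 2)
  C[2][1] = min over k of (A[2][0] + B[0][1] = 7 + 1 = 8, A[2][1] + B[1][1] = 8 + 9 = 17, A[2][2] + B[2][1] = 8 + 0 = 8) = 8 (attained at k = 0)
  C[2][2] = min over k of (A[2][0] + B[0][2] = 7 + 1 = 8, A[2][1] + B[1][2] = 8 + 7 = 15, A[2][2] + B[2][2] = 8 + -3 = 5) = 5 (attained at k = 2)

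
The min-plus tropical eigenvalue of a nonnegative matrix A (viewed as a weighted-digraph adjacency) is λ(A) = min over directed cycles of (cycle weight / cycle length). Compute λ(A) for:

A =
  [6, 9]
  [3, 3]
λ(A) = 3

Enumerate directed cycles and compute their means (weight / length). Sample:
  cycle 0 → 0: weight = 6, length = 1, mean = 6/1 ≈ 6.000
  cycle 1 → 1: weight = 3, length = 1, mean = 3/1 ≈ 3.000
  cycle 0 → 1 → 0: weight = 12, length = 2, mean = 12/2 ≈ 6.000
  cycle 1 → 0 → 1: weight = 12, length = 2, mean = 12/2 ≈ 6.000
Minimum mean = 3.000, attained e.g. along the cycle 1 → 1 with weight 3 and length 1. So λ(A) = 3/1 = 3.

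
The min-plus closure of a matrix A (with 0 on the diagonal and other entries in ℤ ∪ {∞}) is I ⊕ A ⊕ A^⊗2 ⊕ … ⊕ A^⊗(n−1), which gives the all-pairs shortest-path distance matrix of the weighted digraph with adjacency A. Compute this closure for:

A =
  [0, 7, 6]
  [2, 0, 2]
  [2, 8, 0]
Closure =
  [0, 7, 6]
  [2, 0, 2]
  [2, 8, 0]

This is the Floyd-Warshall all-pairs shortest-path computation. For each intermediate vertex k = 0, 1, …, 2, update dist[i][j] ← min(dist[i][j], dist[i][k] + dist[k][j]). The final matrix gives, for each (i, j), the minimum total weight of any directed path from i to j (possibly empty when i = j).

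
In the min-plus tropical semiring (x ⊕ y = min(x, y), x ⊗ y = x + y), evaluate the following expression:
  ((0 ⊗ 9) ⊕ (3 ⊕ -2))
((0 ⊗ 9) ⊕ (3 ⊕ -2)) = -2

Expand innermost to outermost. Recall ⊕ takes the minimum of its arguments and ⊗ takes their sum. Working out the expression ((0 ⊗ 9) ⊕ (3 ⊕ -2)) gives -2.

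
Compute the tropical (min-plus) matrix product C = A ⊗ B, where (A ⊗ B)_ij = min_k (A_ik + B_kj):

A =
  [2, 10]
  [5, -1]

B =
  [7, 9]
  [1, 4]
A ⊗ B =
  [9, 11]
  [0, 3]

Apply the min-plus product entry-by-entry:
  C[0][0] = min over k of (A[0][0] + B[0][0] = 2 + 7 = 9, A[0][1] + B[1][0] = 10 + 1 = 11) = 9 (attained at k = 0)
  C[0][1] = min over k of (A[0][0] + B[0][1] = 2 + 9 = 11, A[0][1] + B[1][1] = 10 + 4 = 14) = 11 (attained at k = 0)
  C[1][0] = min over k of (A[1][0] + B[0][0] = 5 + 7 = 12, A[1][1] + B[1][0] = -1 + 1 = 0) = 0 (attained at k = 1)
  C[1][1] = min over k of (A[1][0] + B[0][1] = 5 + 9 = 14, A[1][1] + B[1][1] = -1 + 4 = 3) = 3 (attained at k = 1)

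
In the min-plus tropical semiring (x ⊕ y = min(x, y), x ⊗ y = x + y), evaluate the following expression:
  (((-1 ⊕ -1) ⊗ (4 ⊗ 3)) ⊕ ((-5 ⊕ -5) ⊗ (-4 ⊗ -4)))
(((-1 ⊕ -1) ⊗ (4 ⊗ 3)) ⊕ ((-5 ⊕ -5) ⊗ (-4 ⊗ -4))) = -13

Expand innermost to outermost. Recall ⊕ takes the minimum of its arguments and ⊗ takes their sum. Working out the expression (((-1 ⊕ -1) ⊗ (4 ⊗ 3)) ⊕ ((-5 ⊕ -5) ⊗ (-4 ⊗ -4))) gives -13.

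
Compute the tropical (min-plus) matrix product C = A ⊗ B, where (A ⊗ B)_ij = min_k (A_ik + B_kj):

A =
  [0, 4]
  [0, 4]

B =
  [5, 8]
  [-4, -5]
A ⊗ B =
  [0, -1]
  [0, -1]

Apply the min-plus product entry-by-entry:
  C[0][0] = min over k of (A[0][0] + B[0][0] = 0 + 5 = 5, A[0][1] + B[1][0] = 4 + -4 = 0) = 0 (attained at k = 1)
  C[0][1] = min over k of (A[0][0] + B[0][1] = 0 + 8 = 8, A[0][1] + B[1][1] = 4 + -5 = -1) = -1 (attained at k = 1)
  C[1][0] = min over k of (A[1][0] + B[0][0] = 0 + 5 = 5, A[1][1] + B[1][0] = 4 + -4 = 0) = 0 (attained at k = 1)
  C[1][1] = min over k of (A[1][0] + B[0][1] = 0 + 8 = 8, A[1][1] + B[1][1] = 4 + -5 = -1) = -1 (attained at k = 1)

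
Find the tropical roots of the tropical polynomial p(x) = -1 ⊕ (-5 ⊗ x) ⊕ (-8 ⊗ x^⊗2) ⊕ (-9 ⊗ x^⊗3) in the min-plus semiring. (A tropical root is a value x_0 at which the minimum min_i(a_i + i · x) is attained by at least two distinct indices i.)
Roots: {1, 3, 4}

Each tropical root is a break point of the lower envelope of the lines y = a_i + i · x (there are 4 lines, with slopes 0, 1, ..., 3). Only the lines that attain the minimum somewhere contribute to roots; other lines are dominated. Here the surviving (envelope) indices are i = 3, i = 2, i = 1, i = 0.
Intersections between consecutive envelope lines give the roots: for adjacent envelope indices i < j the intersection is x = (a_i − a_j) / (j − i). Reading off the sorted break points: {1, 3, 4}.
Verification: at each break x_0, at least two indices attain the minimum of min_i(a_i + i · x_0).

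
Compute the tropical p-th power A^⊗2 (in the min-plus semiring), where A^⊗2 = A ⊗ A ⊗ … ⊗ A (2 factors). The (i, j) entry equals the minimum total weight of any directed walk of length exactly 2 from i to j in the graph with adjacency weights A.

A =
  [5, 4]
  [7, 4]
A^⊗2 =
  [10, 8]
  [11, 8]

Each entry (A^⊗2)_ij equals the minimum over all length-2 walks i = v_0 → v_1 → … → v_2 = j of Σ_t A[v_t][v_{t+1}]. For example, for (i, j) = (0, 1) we minimise over 2 possible intermediate vertex sequences; the minimum is 8, attained along the walk 0 → 1 → 1.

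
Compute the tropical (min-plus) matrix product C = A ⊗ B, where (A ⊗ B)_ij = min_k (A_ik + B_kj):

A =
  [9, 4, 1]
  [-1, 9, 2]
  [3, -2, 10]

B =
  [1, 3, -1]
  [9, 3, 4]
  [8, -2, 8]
A ⊗ B =
  [9, -1, 8]
  [0, 0, -2]
  [4, 1, 2]

Apply the min-plus product entry-by-entry:
  C[0][0] = min over k of (A[0][0] + B[0][0] = 9 + 1 = 10, A[0][1] + B[1][0] = 4 + 9 = 13, A[0][2] + B[2][0] = 1 + 8 = 9) = 9 (attained at k = 2)
  C[0][1] = min over k of (A[0][0] + B[0][1] = 9 + 3 = 12, A[0][1] + B[1][1] = 4 + 3 = 7, A[0][2] + B[2][1] = 1 + -2 = -1) = -1 (attained at k = 2)
  C[0][2] = min over k of (A[0][0] + B[0][2] = 9 + -1 = 8, A[0][1] + B[1][2] = 4 + 4 = 8, A[0][2] + B[2][2] = 1 + 8 = 9) = 8 (attained at k = 0)
  C[1][0] = min over k of (A[1][0] + B[0][0] = -1 + 1 = 0, A[1][1] + B[1][0] = 9 + 9 = 18, A[1][2] + B[2][0] = 2 + 8 = 10) = 0 (attained at k = 0)
  C[1][1] = min over k of (A[1][0] + B[0][1] = -1 + 3 = 2, A[1][1] + B[1][1] = 9 + 3 = 12, A[1][2] + B[2][1] = 2 + -2 = 0) = 0 (attained at k = 2)
  C[1][2] = min over k of (A[1][0] + B[0][2] = -1 + -1 = -2, A[1][1] + B[1][2] = 9 + 4 = 13, A[1][2] + B[2][2] = 2 + 8 = 10) = -2 (attained at k = 0)
  C[2][0] = min over k of (A[2][0] + B[0][0] = 3 + 1 = 4, A[2][1] + B[1][0] = -2 + 9 = 7, A[2][2] + B[2][0] = 10 + 8 = 18) = 4 (attained at k = 0)
  C[2][1] = min over k of (A[2][0] + B[0][1] = 3 + 3 = 6, A[2][1] + B[1][1] = -2 + 3 = 1, A[2][2] + B[2][1] = 10 + -2 = 8) = 1 (attained at k = 1)
  C[2][2] = min over k of (A[2][0] + B[0][2] = 3 + -1 = 2, A[2][1] + B[1][2] = -2 + 4 = 2, A[2][2] + B[2][2] = 10 + 8 = 18) = 2 (attained at k = 0)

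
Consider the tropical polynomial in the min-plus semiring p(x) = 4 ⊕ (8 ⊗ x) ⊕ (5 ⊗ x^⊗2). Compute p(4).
p(4) = 4

A tropical monomial a ⊗ x^⊗i evaluates to a + i · x. Evaluating each term at x = 4:
  Term 0 contributes 4 + 0 · 4 = 4
  Term 1 contributes 8 + 1 · 4 = 12
  Term 2 contributes 5 + 2 · 4 = 13
p(4) = ⊕ of these = min[4, 12, 13] = 4.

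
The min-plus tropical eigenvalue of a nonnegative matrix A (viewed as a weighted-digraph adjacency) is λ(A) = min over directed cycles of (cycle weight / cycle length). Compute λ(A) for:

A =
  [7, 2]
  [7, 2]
λ(A) = 2

Enumerate directed cycles and compute their means (weight / length). Sample:
  cycle 0 → 0: weight = 7, length = 1, mean = 7/1 ≈ 7.000
  cycle 1 → 1: weight = 2, length = 1, mean = 2/1 ≈ 2.000
  cycle 0 → 1 → 0: weight = 9, length = 2, mean = 9/2 ≈ 4.500
  cycle 1 → 0 → 1: weight = 9, length = 2, mean = 9/2 ≈ 4.500
Minimum mean = 2.000, attained e.g. along the cycle 1 → 1 with weight 2 and length 1. So λ(A) = 2/1 = 2.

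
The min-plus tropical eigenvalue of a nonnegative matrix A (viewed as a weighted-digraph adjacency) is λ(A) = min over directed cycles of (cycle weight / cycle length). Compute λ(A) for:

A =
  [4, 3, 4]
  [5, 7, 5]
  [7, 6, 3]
λ(A) = 3

Enumerate directed cycles and compute their means (weight / length). Sample:
  cycle 0 → 0: weight = 4, length = 1, mean = 4/1 ≈ 4.000
  cycle 1 → 1: weight = 7, length = 1, mean = 7/1 ≈ 7.000
  cycle 2 → 2: weight = 3, length = 1, mean = 3/1 ≈ 3.000
  cycle 0 → 1 → 0: weight = 8, length = 2, mean = 8/2 ≈ 4.000
  cycle 0 → 2 → 0: weight = 11, length = 2, mean = 11/2 ≈ 5.500
  cycle 1 → 0 → 1: weight = 8, length = 2, mean = 8/2 ≈ 4.000
Minimum mean = 3.000, attained e.g. along the cycle 2 → 2 with weight 3 and length 1. So λ(A) = 3/1 = 3.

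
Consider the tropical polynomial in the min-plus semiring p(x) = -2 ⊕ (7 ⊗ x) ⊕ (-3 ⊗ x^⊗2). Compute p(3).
p(3) = -2

A tropical monomial a ⊗ x^⊗i evaluates to a + i · x. Evaluating each term at x = 3:
  Term 0 contributes -2 + 0 · 3 = -2
  Term 1 contributes 7 + 1 · 3 = 10
  Term 2 contributes -3 + 2 · 3 = 3
p(3) = ⊕ of these = min[-2, 10, 3] = -2.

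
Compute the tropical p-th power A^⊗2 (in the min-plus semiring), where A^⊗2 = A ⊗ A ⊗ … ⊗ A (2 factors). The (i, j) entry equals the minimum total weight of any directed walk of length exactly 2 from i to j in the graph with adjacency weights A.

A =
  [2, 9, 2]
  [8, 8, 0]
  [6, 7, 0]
A^⊗2 =
  [4, 9, 2]
  [6, 7, 0]
  [6, 7, 0]

Each entry (A^⊗2)_ij equals the minimum over all length-2 walks i = v_0 → v_1 → … → v_2 = j of Σ_t A[v_t][v_{t+1}]. For example, for (i, j) = (0, 2) we minimise over 3 possible intermediate vertex sequences; the minimum is 2, attained along the walk 0 → 2 → 2.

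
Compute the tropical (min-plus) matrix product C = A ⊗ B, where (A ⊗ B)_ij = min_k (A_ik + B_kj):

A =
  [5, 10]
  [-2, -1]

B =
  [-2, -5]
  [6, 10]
A ⊗ B =
  [3, 0]
  [-4, -7]

Apply the min-plus product entry-by-entry:
  C[0][0] = min over k of (A[0][0] + B[0][0] = 5 + -2 = 3, A[0][1] + B[1][0] = 10 + 6 = 16) = 3 (attained at k = 0)
  C[0][1] = min over k of (A[0][0] + B[0][1] = 5 + -5 = 0, A[0][1] + B[1][1] = 10 + 10 = 20) = 0 (attained at k = 0)
  C[1][0] = min over k of (A[1][0] + B[0][0] = -2 + -2 = -4, A[1][1] + B[1][0] = -1 + 6 = 5) = -4 (attained at k = 0)
  C[1][1] = min over k of (A[1][0] + B[0][1] = -2 + -5 = -7, A[1][1] + B[1][1] = -1 + 10 = 9) = -7 (attained at k = 0)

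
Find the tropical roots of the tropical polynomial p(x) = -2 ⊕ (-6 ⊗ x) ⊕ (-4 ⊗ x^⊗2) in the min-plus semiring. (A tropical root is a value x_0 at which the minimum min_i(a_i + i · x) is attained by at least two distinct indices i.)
Roots: {-2, 4}

Each tropical root is a break point of the lower envelope of the lines y = a_i + i · x (there are 3 lines, with slopes 0, 1, ..., 2). Only the lines that attain the minimum somewhere contribute to roots; other lines are dominated. Here the surviving (envelope) indices are i = 2, i = 1, i = 0.
Intersections between consecutive envelope lines give the roots: for adjacent envelope indices i < j the intersection is x = (a_i − a_j) / (j − i). Reading off the sorted break points: {-2, 4}.
Verification: at each break x_0, at least two indices attain the minimum of min_i(a_i + i · x_0).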